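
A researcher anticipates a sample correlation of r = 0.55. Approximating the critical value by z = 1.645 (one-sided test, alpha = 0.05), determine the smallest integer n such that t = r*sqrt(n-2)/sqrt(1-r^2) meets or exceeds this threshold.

9

Need r·√(n−2)/√(1−r²) ≥ 1.645
√(n−2) ≥ 1.645·√(1−0.3025) / 0.55 = 1.645·0.835165 / 0.55 = 2.4979
n−2 ≥ 6.2395  ⇒  n ≥ 8.2395
Smallest integer n = 9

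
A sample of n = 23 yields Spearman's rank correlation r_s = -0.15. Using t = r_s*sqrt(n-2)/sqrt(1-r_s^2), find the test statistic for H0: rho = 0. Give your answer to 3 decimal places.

-0.695

1 − r_s² = 1 − 0.0225 = 0.9775;  √(1−r_s²) = 0.988686
√(n−2) = √21 = 4.582576
t = r_s·√(n−2)/√(1−r_s²) = -0.15 · 4.582576 / 0.988686 = -0.695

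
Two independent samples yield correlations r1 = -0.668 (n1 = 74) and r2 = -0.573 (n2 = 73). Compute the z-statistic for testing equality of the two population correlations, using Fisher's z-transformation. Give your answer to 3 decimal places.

Fisher z-transforms: z1 = atanh(-0.668) = -0.807123, z2 = atanh(-0.573) = -0.651978; difference d = -0.155145
Var(d) = 1/71 + 1/70 = 0.0140845 + 0.0142857 = 0.0283702
z = d/√Var(d) = -0.155145 / √0.0283702 = -0.155145 / 0.168435 = -0.921

-0.921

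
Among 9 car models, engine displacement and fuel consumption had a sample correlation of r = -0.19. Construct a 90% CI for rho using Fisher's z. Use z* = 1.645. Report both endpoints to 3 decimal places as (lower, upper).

(-0.698, 0.446)

Fisher z: z_r = atanh(r) = ½·ln((1+(-0.19))/(1−(-0.19))) = -0.192337
SE(z) = 1/√(n−3) = 1/√6 = 0.408248
90% ⇒ z* = 1.645; margin = 1.645·0.408248 = 0.671568
CI on z-scale: (-0.863905, 0.479231)
Back-transform: tanh(-0.863905) = -0.698264, tanh(0.479231) = 0.445628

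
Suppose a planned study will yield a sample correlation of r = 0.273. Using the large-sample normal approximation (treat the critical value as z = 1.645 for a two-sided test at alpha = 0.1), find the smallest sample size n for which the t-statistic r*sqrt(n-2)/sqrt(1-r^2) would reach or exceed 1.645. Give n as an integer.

36

Need r·√(n−2)/√(1−r²) ≥ 1.645
√(n−2) ≥ 1.645·√(1−0.074529) / 0.273 = 1.645·0.962014 / 0.273 = 5.7968
n−2 ≥ 33.6029  ⇒  n ≥ 35.6029
Smallest integer n = 36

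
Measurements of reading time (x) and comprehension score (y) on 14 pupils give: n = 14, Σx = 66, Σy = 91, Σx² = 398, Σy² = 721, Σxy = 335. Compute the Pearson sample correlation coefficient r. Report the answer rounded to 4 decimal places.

Numerator: nΣxy − (Σx)(Σy) = 14·335 − (66)(91) = -1316
Denominator: √[(nΣx²−(Σx)²)(nΣy²−(Σy)²)]
  nΣx²−(Σx)² = 14·398 − 4356 = 1216;  nΣy²−(Σy)² = 14·721 − 8281 = 1813
  √(1216·1813) = √2204608 = 1484.7922
r = -1316 / 1484.7922 = -0.8863

-0.8863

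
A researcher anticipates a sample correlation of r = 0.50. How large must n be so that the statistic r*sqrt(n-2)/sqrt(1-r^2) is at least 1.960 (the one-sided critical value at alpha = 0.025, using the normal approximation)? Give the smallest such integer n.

Need r·√(n−2)/√(1−r²) ≥ 1.960
√(n−2) ≥ 1.960·√(1−0.2500) / 0.50 = 1.960·0.866025 / 0.50 = 3.3948
n−2 ≥ 11.5247  ⇒  n ≥ 13.5247
Smallest integer n = 14

14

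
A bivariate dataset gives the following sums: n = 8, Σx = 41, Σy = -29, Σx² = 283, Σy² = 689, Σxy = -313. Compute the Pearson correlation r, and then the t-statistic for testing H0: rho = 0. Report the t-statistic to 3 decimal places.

-3.231

Numerator: nΣxy − (Σx)(Σy) = 8·(-313) − (41)(-29) = -1315
Denominator: √[(nΣx²−(Σx)²)(nΣy²−(Σy)²)]
  nΣx²−(Σx)² = 8·283 − 1681 = 583;  nΣy²−(Σy)² = 8·689 − 841 = 4671
  √(583·4671) = √2723193 = 1650.2100
r = -1315 / 1650.2100 = -0.7969
t = r·√(n−2)/√(1−r²) = -0.7969·√6 / √(1−0.635050) = -1.951998 / 0.604111 = -3.231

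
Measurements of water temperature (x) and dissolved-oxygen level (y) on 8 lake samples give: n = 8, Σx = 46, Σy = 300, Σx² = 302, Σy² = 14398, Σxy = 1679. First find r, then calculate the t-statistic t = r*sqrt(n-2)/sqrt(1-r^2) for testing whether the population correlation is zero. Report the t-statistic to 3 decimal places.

S_xy = nΣxy − ΣxΣy = 8·1679 − 46·300 = 13432 − 13800 = -368
S_xx = nΣx² − (Σx)² = 8·302 − 46² = 2416 − 2116 = 300
S_yy = nΣy² − (Σy)² = 8·14398 − 300² = 115184 − 90000 = 25184
r = S_xy / √(S_xx·S_yy) = -368 / √(300·25184) = -368 / √7555200 = -368 / 2748.6724 = -0.1339
t = r·√(n−2)/√(1−r²) = -0.1339·√6 / √(1−0.017929) = -0.327987 / 0.990995 = -0.331

-0.331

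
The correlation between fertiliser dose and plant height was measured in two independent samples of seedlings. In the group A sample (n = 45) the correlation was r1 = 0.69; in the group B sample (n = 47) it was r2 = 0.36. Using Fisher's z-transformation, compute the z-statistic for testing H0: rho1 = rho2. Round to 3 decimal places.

2.184

Fisher z-transforms: z1 = atanh(0.69) = 0.847956, z2 = atanh(0.36) = 0.376886; difference d = 0.471070
Var(d) = 1/42 + 1/44 = 0.0238095 + 0.0227273 = 0.0465368
z = d/√Var(d) = 0.471070 / √0.0465368 = 0.471070 / 0.215724 = 2.184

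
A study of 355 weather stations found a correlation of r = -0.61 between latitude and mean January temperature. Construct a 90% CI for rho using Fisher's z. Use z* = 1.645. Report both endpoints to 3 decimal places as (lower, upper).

(-0.662, -0.552)

Fisher z: z_r = atanh(r) = ½·ln((1+(-0.61))/(1−(-0.61))) = -0.708921
SE(z) = 1/√(n−3) = 1/√352 = 0.053300
90% ⇒ z* = 1.645; margin = 1.645·0.053300 = 0.087679
CI on z-scale: (-0.796600, -0.621242)
Back-transform: tanh(-0.796600) = -0.662132, tanh(-0.621242) = -0.551992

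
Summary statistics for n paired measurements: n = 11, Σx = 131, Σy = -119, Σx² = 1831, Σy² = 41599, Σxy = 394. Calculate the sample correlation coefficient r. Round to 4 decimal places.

0.5481

S_xy = nΣxy − ΣxΣy = 11·394 − 131·(-119) = 4334 − (-15589) = 19923
S_xx = nΣx² − (Σx)² = 11·1831 − 131² = 20141 − 17161 = 2980
S_yy = nΣy² − (Σy)² = 11·41599 − (-119)² = 457589 − 14161 = 443428
r = S_xy / √(S_xx·S_yy) = 19923 / √(2980·443428) = 19923 / √1321415440 = 19923 / 36351.2784 = 0.5481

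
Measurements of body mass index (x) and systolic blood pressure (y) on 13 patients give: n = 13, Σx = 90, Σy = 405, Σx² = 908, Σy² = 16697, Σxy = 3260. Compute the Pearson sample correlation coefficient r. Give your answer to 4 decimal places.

0.4231

S_xy = nΣxy − ΣxΣy = 13·3260 − 90·405 = 42380 − 36450 = 5930
S_xx = nΣx² − (Σx)² = 13·908 − 90² = 11804 − 8100 = 3704
S_yy = nΣy² − (Σy)² = 13·16697 − 405² = 217061 − 164025 = 53036
r = S_xy / √(S_xx·S_yy) = 5930 / √(3704·53036) = 5930 / √196445344 = 5930 / 14015.8961 = 0.4231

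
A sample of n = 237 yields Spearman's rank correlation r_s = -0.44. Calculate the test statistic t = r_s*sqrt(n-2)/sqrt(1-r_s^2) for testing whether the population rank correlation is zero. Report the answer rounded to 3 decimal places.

1 − r_s² = 1 − 0.1936 = 0.8064;  √(1−r_s²) = 0.897998
√(n−2) = √235 = 15.329710
t = r_s·√(n−2)/√(1−r_s²) = -0.44 · 15.329710 / 0.897998 = -7.511

-7.511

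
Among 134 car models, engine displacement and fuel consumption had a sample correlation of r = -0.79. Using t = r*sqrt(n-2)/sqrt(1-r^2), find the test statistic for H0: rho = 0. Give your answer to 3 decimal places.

t = r·√(n−2) / √(1−r²) with r = -0.79, n = 134
  = -0.79·√132 / √(1 − 0.6241)
  = -0.79·11.489125 / 0.613107
  = -9.076409 / 0.613107 = -14.804

-14.804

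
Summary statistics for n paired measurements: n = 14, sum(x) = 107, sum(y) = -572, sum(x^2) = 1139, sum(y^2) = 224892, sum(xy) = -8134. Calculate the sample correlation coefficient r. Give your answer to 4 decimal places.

Numerator: nΣxy − (Σx)(Σy) = 14·(-8134) − (107)(-572) = -52672
Denominator: √[(nΣx²−(Σx)²)(nΣy²−(Σy)²)]
  nΣx²−(Σx)² = 14·1139 − 11449 = 4497;  nΣy²−(Σy)² = 14·224892 − 327184 = 2821304
  √(4497·2821304) = √12687404088 = 112638.3775
r = -52672 / 112638.3775 = -0.4676

-0.4676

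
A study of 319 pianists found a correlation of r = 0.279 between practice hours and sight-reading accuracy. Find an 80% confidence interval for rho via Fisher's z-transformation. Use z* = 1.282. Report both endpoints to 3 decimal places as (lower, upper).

Fisher z: z_r = atanh(r) = ½·ln((1+0.279)/(1−0.279)) = 0.286597
SE(z) = 1/√(n−3) = 1/√316 = 0.056254
80% ⇒ z* = 1.282; margin = 1.282·0.056254 = 0.072118
CI on z-scale: (0.214479, 0.358715)
Back-transform: tanh(0.214479) = 0.211250, tanh(0.358715) = 0.344082

(0.211, 0.344)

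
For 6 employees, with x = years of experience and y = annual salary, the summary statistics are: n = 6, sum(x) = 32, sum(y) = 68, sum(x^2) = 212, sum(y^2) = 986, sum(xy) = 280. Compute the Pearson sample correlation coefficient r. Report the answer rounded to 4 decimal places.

-0.8762

Numerator: nΣxy − (Σx)(Σy) = 6·280 − (32)(68) = -496
Denominator: √[(nΣx²−(Σx)²)(nΣy²−(Σy)²)]
  nΣx²−(Σx)² = 6·212 − 1024 = 248;  nΣy²−(Σy)² = 6·986 − 4624 = 1292
  √(248·1292) = √320416 = 566.0530
r = -496 / 566.0530 = -0.8762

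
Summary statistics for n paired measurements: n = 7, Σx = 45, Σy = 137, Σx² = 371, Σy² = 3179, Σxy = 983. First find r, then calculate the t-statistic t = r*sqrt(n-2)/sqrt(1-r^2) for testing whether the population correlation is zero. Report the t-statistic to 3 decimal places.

Numerator: nΣxy − (Σx)(Σy) = 7·983 − (45)(137) = 716
Denominator: √[(nΣx²−(Σx)²)(nΣy²−(Σy)²)]
  nΣx²−(Σx)² = 7·371 − 2025 = 572;  nΣy²−(Σy)² = 7·3179 − 18769 = 3484
  √(572·3484) = √1992848 = 1411.6827
r = 716 / 1411.6827 = 0.5072
t = r·√(n−2)/√(1−r²) = 0.5072·√5 / √(1−0.257252) = 1.134134 / 0.861828 = 1.316

1.316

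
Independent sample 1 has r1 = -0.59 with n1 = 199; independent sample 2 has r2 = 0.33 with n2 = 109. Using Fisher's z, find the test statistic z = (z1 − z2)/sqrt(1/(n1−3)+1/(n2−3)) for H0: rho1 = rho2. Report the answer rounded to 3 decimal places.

z1 = atanh(-0.59) = -0.677666,  z2 = atanh(0.33) = 0.342828
SE = √(1/(n1−3) + 1/(n2−3)) = √(1/196 + 1/106) = √(0.0051020 + 0.0094340) = √0.0145360 = 0.120565
z = (z1 − z2)/SE = (-0.677666 − 0.342828) / 0.120565 = -1.020494 / 0.120565 = -8.464

-8.464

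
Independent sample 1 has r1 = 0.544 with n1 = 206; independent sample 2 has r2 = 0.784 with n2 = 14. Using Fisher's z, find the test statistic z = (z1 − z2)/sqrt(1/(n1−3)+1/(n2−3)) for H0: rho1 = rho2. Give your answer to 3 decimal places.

z1 = atanh(0.544) = 0.609819,  z2 = atanh(0.784) = 1.055667
SE = √(1/(n1−3) + 1/(n2−3)) = √(1/203 + 1/11) = √(0.0049261 + 0.0909091) = √0.0958352 = 0.309573
z = (z1 − z2)/SE = (0.609819 − 1.055667) / 0.309573 = -0.445848 / 0.309573 = -1.440

-1.440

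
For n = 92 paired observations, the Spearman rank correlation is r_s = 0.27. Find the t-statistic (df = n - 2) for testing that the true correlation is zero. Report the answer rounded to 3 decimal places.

1 − r_s² = 1 − 0.0729 = 0.9271;  √(1−r_s²) = 0.962860
√(n−2) = √90 = 9.486833
t = r_s·√(n−2)/√(1−r_s²) = 0.27 · 9.486833 / 0.962860 = 2.660

2.660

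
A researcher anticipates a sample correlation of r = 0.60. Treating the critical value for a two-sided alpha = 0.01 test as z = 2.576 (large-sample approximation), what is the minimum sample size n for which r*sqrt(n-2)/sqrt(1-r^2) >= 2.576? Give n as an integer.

r√(n−2)/√(1−r²) ≥ 2.576  ⇔  n−2 ≥ (2.576)²·(1−r²)/r²
(1−r²)/r² = (1−0.3600)/0.3600 = 1.7778
n ≥ 2 + 6.635776·1.7778 = 2 + 11.7971 = 13.7971
⌈13.7971⌉ = 14

14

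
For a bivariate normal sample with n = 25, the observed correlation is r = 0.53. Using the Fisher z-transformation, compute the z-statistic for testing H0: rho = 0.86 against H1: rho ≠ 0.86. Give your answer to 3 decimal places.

-3.298

Fisher z: atanh(0.53) = 0.590145, atanh(0.86) = 1.293345
z = (z_r − z_0)·√(n−3) = (0.590145 − 1.293345)·√22 = -0.703200 · 4.690416 = -3.298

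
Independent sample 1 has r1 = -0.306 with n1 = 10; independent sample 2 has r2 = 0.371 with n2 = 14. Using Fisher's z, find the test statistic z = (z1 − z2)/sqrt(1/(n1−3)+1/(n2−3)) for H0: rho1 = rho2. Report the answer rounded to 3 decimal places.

z1 = atanh(-0.306) = -0.316126,  z2 = atanh(0.371) = 0.389582
SE = √(1/(n1−3) + 1/(n2−3)) = √(1/7 + 1/11) = √(0.1428571 + 0.0909091) = √0.2337662 = 0.483494
z = (z1 − z2)/SE = (-0.316126 − 0.389582) / 0.483494 = -0.705708 / 0.483494 = -1.460

-1.460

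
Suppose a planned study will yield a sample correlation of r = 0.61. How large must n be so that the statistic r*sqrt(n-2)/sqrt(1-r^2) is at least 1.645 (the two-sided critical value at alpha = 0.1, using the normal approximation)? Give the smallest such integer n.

7

Need r·√(n−2)/√(1−r²) ≥ 1.645
√(n−2) ≥ 1.645·√(1−0.3721) / 0.61 = 1.645·0.792401 / 0.61 = 2.1369
n−2 ≥ 4.5663  ⇒  n ≥ 6.5663
Smallest integer n = 7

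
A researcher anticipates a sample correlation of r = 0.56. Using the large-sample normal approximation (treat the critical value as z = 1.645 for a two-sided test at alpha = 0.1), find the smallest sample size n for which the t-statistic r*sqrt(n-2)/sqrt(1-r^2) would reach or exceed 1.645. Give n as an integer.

r√(n−2)/√(1−r²) ≥ 1.645  ⇔  n−2 ≥ (1.645)²·(1−r²)/r²
(1−r²)/r² = (1−0.3136)/0.3136 = 2.1888
n ≥ 2 + 2.706025·2.1888 = 2 + 5.9229 = 7.9229
⌈7.9229⌉ = 8

8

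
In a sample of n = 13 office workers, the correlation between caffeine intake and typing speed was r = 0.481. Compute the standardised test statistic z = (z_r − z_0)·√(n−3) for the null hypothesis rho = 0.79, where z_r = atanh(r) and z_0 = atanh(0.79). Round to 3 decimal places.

Fisher z: atanh(0.481) = 0.524284, atanh(0.79) = 1.071432
z = (z_r − z_0)·√(n−3) = (0.524284 − 1.071432)·√10 = -0.547148 · 3.162278 = -1.730

-1.730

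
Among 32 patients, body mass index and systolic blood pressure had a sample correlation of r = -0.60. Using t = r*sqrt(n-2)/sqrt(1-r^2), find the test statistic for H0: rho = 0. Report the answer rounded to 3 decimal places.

t = r·√(n−2) / √(1−r²) with r = -0.60, n = 32
  = -0.60·√30 / √(1 − 0.3600)
  = -0.60·5.477226 / 0.800000
  = -3.286336 / 0.800000 = -4.108

-4.108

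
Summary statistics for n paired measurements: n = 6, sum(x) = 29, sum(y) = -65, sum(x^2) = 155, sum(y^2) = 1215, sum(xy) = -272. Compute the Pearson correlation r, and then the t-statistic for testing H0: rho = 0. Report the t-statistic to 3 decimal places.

Numerator: nΣxy − (Σx)(Σy) = 6·(-272) − (29)(-65) = 253
Denominator: √[(nΣx²−(Σx)²)(nΣy²−(Σy)²)]
  nΣx²−(Σx)² = 6·155 − 841 = 89;  nΣy²−(Σy)² = 6·1215 − 4225 = 3065
  √(89·3065) = √272785 = 522.2882
r = 253 / 522.2882 = 0.4844
t = r·√(n−2)/√(1−r²) = 0.4844·√4 / √(1−0.234643) = 0.968800 / 0.874847 = 1.107

1.107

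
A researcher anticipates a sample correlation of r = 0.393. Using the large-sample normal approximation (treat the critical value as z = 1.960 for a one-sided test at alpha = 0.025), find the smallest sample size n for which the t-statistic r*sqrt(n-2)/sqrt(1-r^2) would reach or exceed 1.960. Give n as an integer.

r√(n−2)/√(1−r²) ≥ 1.960  ⇔  n−2 ≥ (1.960)²·(1−r²)/r²
(1−r²)/r² = (1−0.154449)/0.154449 = 5.4746
n ≥ 2 + 3.8416·5.4746 = 2 + 21.0312 = 23.0312
⌈23.0312⌉ = 24

24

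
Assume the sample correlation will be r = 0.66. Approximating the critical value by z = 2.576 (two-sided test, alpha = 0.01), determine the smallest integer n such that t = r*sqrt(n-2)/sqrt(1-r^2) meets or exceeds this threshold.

11

r√(n−2)/√(1−r²) ≥ 2.576  ⇔  n−2 ≥ (2.576)²·(1−r²)/r²
(1−r²)/r² = (1−0.4356)/0.4356 = 1.2957
n ≥ 2 + 6.635776·1.2957 = 2 + 8.5980 = 10.5980
⌈10.5980⌉ = 11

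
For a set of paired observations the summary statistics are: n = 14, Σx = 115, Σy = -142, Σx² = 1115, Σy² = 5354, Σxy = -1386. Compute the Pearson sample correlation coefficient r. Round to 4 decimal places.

Numerator: nΣxy − (Σx)(Σy) = 14·(-1386) − (115)(-142) = -3074
Denominator: √[(nΣx²−(Σx)²)(nΣy²−(Σy)²)]
  nΣx²−(Σx)² = 14·1115 − 13225 = 2385;  nΣy²−(Σy)² = 14·5354 − 20164 = 54792
  √(2385·54792) = √130678920 = 11431.4881
r = -3074 / 11431.4881 = -0.2689

-0.2689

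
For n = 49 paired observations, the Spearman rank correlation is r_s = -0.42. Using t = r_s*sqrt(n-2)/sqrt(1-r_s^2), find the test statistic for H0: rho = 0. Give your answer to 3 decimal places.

t = r_s·√(n−2) / √(1−r_s²) with r_s = -0.42, n = 49
  = -0.42·√47 / √(1 − 0.1764)
  = -0.42·6.855655 / 0.907524
  = -2.879375 / 0.907524 = -3.173

-3.173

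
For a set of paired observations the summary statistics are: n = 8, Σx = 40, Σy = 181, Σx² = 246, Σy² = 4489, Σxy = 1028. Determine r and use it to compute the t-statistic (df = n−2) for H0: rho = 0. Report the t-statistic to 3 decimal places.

S_xy = nΣxy − ΣxΣy = 8·1028 − 40·181 = 8224 − 7240 = 984
S_xx = nΣx² − (Σx)² = 8·246 − 40² = 1968 − 1600 = 368
S_yy = nΣy² − (Σy)² = 8·4489 − 181² = 35912 − 32761 = 3151
r = S_xy / √(S_xx·S_yy) = 984 / √(368·3151) = 984 / √1159568 = 984 / 1076.8324 = 0.9138
t = r·√(n−2)/√(1−r²) = 0.9138·√6 / √(1−0.835030) = 2.238344 / 0.406165 = 5.511

5.511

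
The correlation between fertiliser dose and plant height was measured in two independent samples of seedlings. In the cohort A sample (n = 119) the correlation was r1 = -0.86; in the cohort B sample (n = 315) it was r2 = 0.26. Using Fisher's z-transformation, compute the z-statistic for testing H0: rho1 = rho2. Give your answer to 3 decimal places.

Fisher z-transforms: z1 = atanh(-0.86) = -1.293345, z2 = atanh(0.26) = 0.266108; difference d = -1.559453
Var(d) = 1/116 + 1/312 = 0.0086207 + 0.0032051 = 0.0118258
z = d/√Var(d) = -1.559453 / √0.0118258 = -1.559453 / 0.108746 = -14.340

-14.340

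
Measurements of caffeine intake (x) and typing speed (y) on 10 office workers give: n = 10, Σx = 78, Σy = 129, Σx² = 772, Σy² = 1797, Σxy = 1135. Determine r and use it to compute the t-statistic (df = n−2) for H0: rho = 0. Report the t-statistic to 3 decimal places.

5.075

S_xy = nΣxy − ΣxΣy = 10·1135 − 78·129 = 11350 − 10062 = 1288
S_xx = nΣx² − (Σx)² = 10·772 − 78² = 7720 − 6084 = 1636
S_yy = nΣy² − (Σy)² = 10·1797 − 129² = 17970 − 16641 = 1329
r = S_xy / √(S_xx·S_yy) = 1288 / √(1636·1329) = 1288 / √2174244 = 1288 / 1474.5318 = 0.8735
t = r·√(n−2)/√(1−r²) = 0.8735·√8 / √(1−0.763002) = 2.470631 / 0.486824 = 5.075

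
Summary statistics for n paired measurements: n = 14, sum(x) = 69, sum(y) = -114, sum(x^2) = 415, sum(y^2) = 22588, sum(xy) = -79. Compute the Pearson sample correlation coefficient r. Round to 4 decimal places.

Numerator: nΣxy − (Σx)(Σy) = 14·(-79) − (69)(-114) = 6760
Denominator: √[(nΣx²−(Σx)²)(nΣy²−(Σy)²)]
  nΣx²−(Σx)² = 14·415 − 4761 = 1049;  nΣy²−(Σy)² = 14·22588 − 12996 = 303236
  √(1049·303236) = √318094564 = 17835.2057
r = 6760 / 17835.2057 = 0.3790

0.3790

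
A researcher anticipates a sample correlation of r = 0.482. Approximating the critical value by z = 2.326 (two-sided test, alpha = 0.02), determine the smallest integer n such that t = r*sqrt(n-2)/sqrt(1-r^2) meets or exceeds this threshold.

r√(n−2)/√(1−r²) ≥ 2.326  ⇔  n−2 ≥ (2.326)²·(1−r²)/r²
(1−r²)/r² = (1−0.232324)/0.232324 = 3.3043
n ≥ 2 + 5.410276·3.3043 = 2 + 17.8772 = 19.8772
⌈19.8772⌉ = 20

20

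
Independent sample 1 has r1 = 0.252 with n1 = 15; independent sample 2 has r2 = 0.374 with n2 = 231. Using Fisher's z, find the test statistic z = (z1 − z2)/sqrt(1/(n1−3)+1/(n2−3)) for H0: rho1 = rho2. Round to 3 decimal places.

Fisher z-transforms: z1 = atanh(0.252) = 0.257547, z2 = atanh(0.374) = 0.393066; difference d = -0.135519
Var(d) = 1/12 + 1/228 = 0.0833333 + 0.0043860 = 0.0877193
z = d/√Var(d) = -0.135519 / √0.0877193 = -0.135519 / 0.296174 = -0.458

-0.458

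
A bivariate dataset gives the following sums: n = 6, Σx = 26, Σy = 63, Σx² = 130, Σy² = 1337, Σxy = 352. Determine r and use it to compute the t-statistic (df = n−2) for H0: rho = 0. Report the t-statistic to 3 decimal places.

S_xy = nΣxy − ΣxΣy = 6·352 − 26·63 = 2112 − 1638 = 474
S_xx = nΣx² − (Σx)² = 6·130 − 26² = 780 − 676 = 104
S_yy = nΣy² − (Σy)² = 6·1337 − 63² = 8022 − 3969 = 4053
r = S_xy / √(S_xx·S_yy) = 474 / √(104·4053) = 474 / √421512 = 474 / 649.2396 = 0.7301
t = r·√(n−2)/√(1−r²) = 0.7301·√4 / √(1−0.533046) = 1.460200 / 0.683340 = 2.137

2.137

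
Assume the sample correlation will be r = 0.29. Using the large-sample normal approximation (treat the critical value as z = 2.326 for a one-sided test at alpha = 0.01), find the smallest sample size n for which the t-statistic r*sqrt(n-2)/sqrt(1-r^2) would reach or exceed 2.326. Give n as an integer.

61

Need r·√(n−2)/√(1−r²) ≥ 2.326
√(n−2) ≥ 2.326·√(1−0.0841) / 0.29 = 2.326·0.957027 / 0.29 = 7.6760
n−2 ≥ 58.9210  ⇒  n ≥ 60.9210
Smallest integer n = 61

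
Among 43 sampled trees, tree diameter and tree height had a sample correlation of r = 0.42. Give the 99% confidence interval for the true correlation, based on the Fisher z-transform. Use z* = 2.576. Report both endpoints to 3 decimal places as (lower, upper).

(0.040, 0.694)

z_r = atanh(0.42) = 0.447692;  SE = 1/√(n−3) = 1/√40 = 0.158114
z-limits: 0.447692 ± 2.576·0.158114 = 0.447692 ± 0.407302 = [0.040390, 0.854994]
ρ-limits: (tanh 0.040390, tanh 0.854994) = (0.040, 0.694)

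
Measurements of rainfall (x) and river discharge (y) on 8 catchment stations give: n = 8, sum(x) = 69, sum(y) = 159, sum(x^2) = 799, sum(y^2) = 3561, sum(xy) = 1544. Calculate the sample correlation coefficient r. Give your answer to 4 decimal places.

Numerator: nΣxy − (Σx)(Σy) = 8·1544 − (69)(159) = 1381
Denominator: √[(nΣx²−(Σx)²)(nΣy²−(Σy)²)]
  nΣx²−(Σx)² = 8·799 − 4761 = 1631;  nΣy²−(Σy)² = 8·3561 − 25281 = 3207
  √(1631·3207) = √5230617 = 2287.0542
r = 1381 / 2287.0542 = 0.6038

0.6038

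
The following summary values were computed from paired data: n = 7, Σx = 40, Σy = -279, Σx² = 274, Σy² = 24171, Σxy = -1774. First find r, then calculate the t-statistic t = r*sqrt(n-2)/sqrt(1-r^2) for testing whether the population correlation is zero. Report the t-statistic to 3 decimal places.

Numerator: nΣxy − (Σx)(Σy) = 7·(-1774) − (40)(-279) = -1258
Denominator: √[(nΣx²−(Σx)²)(nΣy²−(Σy)²)]
  nΣx²−(Σx)² = 7·274 − 1600 = 318;  nΣy²−(Σy)² = 7·24171 − 77841 = 91356
  √(318·91356) = √29051208 = 5389.9173
r = -1258 / 5389.9173 = -0.2334
t = r·√(n−2)/√(1−r²) = -0.2334·√5 / √(1−0.054476) = -0.521898 / 0.972381 = -0.537

-0.537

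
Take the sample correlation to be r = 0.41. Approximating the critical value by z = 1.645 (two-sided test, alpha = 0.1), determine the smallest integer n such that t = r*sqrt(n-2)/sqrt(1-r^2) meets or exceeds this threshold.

16

Need r·√(n−2)/√(1−r²) ≥ 1.645
√(n−2) ≥ 1.645·√(1−0.1681) / 0.41 = 1.645·0.912086 / 0.41 = 3.6595
n−2 ≥ 13.3919  ⇒  n ≥ 15.3919
Smallest integer n = 16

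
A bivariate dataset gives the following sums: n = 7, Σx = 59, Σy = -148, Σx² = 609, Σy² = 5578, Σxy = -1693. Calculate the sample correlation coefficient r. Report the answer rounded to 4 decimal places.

Numerator: nΣxy − (Σx)(Σy) = 7·(-1693) − (59)(-148) = -3119
Denominator: √[(nΣx²−(Σx)²)(nΣy²−(Σy)²)]
  nΣx²−(Σx)² = 7·609 − 3481 = 782;  nΣy²−(Σy)² = 7·5578 − 21904 = 17142
  √(782·17142) = √13405044 = 3661.2899
r = -3119 / 3661.2899 = -0.8519

-0.8519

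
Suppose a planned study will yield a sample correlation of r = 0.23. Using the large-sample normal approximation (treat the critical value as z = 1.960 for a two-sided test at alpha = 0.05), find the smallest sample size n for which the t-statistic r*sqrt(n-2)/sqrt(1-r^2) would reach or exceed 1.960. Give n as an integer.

r√(n−2)/√(1−r²) ≥ 1.960  ⇔  n−2 ≥ (1.960)²·(1−r²)/r²
(1−r²)/r² = (1−0.0529)/0.0529 = 17.9036
n ≥ 2 + 3.8416·17.9036 = 2 + 68.7785 = 70.7785
⌈70.7785⌉ = 71

71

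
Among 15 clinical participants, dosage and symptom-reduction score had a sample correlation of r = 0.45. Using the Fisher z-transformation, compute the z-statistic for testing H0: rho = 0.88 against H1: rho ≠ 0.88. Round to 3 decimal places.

Fisher z: atanh(0.45) = 0.484700, atanh(0.88) = 1.375768
z = (z_r − z_0)·√(n−3) = (0.484700 − 1.375768)·√12 = -0.891068 · 3.464102 = -3.087

-3.087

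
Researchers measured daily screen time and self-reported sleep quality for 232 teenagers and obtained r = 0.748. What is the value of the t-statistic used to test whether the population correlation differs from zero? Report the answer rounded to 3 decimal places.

1 − r² = 1 − 0.559504 = 0.440496;  √(1−r²) = 0.663699
√(n−2) = √230 = 15.165751
t = r·√(n−2)/√(1−r²) = 0.748 · 15.165751 / 0.663699 = 17.092

17.092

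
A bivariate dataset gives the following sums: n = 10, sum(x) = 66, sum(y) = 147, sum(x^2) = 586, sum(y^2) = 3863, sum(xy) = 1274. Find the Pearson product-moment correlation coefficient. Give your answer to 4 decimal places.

0.6004

S_xy = nΣxy − ΣxΣy = 10·1274 − 66·147 = 12740 − 9702 = 3038
S_xx = nΣx² − (Σx)² = 10·586 − 66² = 5860 − 4356 = 1504
S_yy = nΣy² − (Σy)² = 10·3863 − 147² = 38630 − 21609 = 17021
r = S_xy / √(S_xx·S_yy) = 3038 / √(1504·17021) = 3038 / √25599584 = 3038 / 5059.6031 = 0.6004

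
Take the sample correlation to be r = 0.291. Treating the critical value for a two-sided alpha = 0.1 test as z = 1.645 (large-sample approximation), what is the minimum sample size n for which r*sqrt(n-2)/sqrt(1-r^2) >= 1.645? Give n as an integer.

32

Need r·√(n−2)/√(1−r²) ≥ 1.645
√(n−2) ≥ 1.645·√(1−0.084681) / 0.291 = 1.645·0.956723 / 0.291 = 5.4083
n−2 ≥ 29.2497  ⇒  n ≥ 31.2497
Smallest integer n = 32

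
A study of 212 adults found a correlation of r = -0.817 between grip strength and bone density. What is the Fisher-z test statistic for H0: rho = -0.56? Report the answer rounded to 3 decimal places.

-7.444

z_r = atanh(-0.817) = -1.147728,  z_0 = atanh(-0.56) = -0.632833
SE = 1/√(n−3) = 1/√209 = 0.069171
z = (z_r − z_0)/SE = (-1.147728 − (-0.632833)) / 0.069171 = -0.514895 / 0.069171 = -7.444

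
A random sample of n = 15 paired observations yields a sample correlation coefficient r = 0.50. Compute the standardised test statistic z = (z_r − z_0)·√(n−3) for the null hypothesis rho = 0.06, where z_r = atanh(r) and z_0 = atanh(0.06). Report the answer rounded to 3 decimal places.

z_r = atanh(0.50) = 0.549306,  z_0 = atanh(0.06) = 0.060072
SE = 1/√(n−3) = 1/√12 = 0.288675
z = (z_r − z_0)/SE = (0.549306 − 0.060072) / 0.288675 = 0.489234 / 0.288675 = 1.695

1.695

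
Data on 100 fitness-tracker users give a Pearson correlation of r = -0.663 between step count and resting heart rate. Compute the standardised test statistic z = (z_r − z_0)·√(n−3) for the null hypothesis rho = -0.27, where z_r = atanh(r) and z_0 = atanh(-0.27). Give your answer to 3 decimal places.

-5.134

Fisher z: atanh(-0.663) = -0.798148, atanh(-0.27) = -0.276864
z = (z_r − z_0)·√(n−3) = (-0.798148 − (-0.276864))·√97 = -0.521284 · 9.848858 = -5.134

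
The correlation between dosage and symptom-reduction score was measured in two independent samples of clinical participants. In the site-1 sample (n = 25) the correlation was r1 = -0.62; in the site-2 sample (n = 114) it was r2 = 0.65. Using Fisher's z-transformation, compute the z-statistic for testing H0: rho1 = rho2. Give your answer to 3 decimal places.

Fisher z-transforms: z1 = atanh(-0.62) = -0.725005, z2 = atanh(0.65) = 0.775299; difference d = -1.500304
Var(d) = 1/22 + 1/111 = 0.0454545 + 0.0090090 = 0.0544635
z = d/√Var(d) = -1.500304 / √0.0544635 = -1.500304 / 0.233374 = -6.429

-6.429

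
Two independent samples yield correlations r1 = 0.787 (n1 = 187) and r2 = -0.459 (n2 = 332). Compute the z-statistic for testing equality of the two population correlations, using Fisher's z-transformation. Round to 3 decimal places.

z1 = atanh(0.787) = 1.063501,  z2 = atanh(-0.459) = -0.496044
SE = √(1/(n1−3) + 1/(n2−3)) = √(1/184 + 1/329) = √(0.0054348 + 0.0030395) = √0.0084743 = 0.092056
z = (z1 − z2)/SE = (1.063501 − (-0.496044)) / 0.092056 = 1.559545 / 0.092056 = 16.941

16.941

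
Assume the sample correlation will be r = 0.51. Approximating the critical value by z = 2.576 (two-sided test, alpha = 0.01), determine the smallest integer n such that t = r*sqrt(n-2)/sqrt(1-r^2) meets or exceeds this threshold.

21

r√(n−2)/√(1−r²) ≥ 2.576  ⇔  n−2 ≥ (2.576)²·(1−r²)/r²
(1−r²)/r² = (1−0.2601)/0.2601 = 2.8447
n ≥ 2 + 6.635776·2.8447 = 2 + 18.8768 = 20.8768
⌈20.8768⌉ = 21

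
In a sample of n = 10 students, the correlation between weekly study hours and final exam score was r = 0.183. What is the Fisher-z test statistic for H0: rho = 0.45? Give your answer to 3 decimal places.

-0.793

z_r = atanh(0.183) = 0.185085,  z_0 = atanh(0.45) = 0.484700
SE = 1/√(n−3) = 1/√7 = 0.377964
z = (z_r − z_0)/SE = (0.185085 − 0.484700) / 0.377964 = -0.299615 / 0.377964 = -0.793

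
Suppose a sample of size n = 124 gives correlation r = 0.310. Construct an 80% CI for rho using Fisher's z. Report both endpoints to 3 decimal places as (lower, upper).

z_r = atanh(0.310) = 0.320545;  SE = 1/√(n−3) = 1/√121 = 0.090909
z-limits: 0.320545 ± 1.282·0.090909 = 0.320545 ± 0.116545 = [0.204000, 0.437090]
ρ-limits: (tanh 0.204000, tanh 0.437090) = (0.201, 0.411)

(0.201, 0.411)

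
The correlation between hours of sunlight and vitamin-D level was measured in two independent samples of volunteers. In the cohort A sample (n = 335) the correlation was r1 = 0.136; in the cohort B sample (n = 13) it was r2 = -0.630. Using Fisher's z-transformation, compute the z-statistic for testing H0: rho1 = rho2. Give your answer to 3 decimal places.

Fisher z-transforms: z1 = atanh(0.136) = 0.136848, z2 = atanh(-0.630) = -0.741416; difference d = 0.878264
Var(d) = 1/332 + 1/10 = 0.0030120 + 0.1000000 = 0.1030120
z = d/√Var(d) = 0.878264 / √0.1030120 = 0.878264 / 0.320955 = 2.736

2.736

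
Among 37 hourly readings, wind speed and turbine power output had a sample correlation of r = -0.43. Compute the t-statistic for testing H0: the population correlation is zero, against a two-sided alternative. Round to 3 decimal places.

-2.818

t = r·√(n−2) / √(1−r²) with r = -0.43, n = 37
  = -0.43·√35 / √(1 − 0.1849)
  = -0.43·5.916080 / 0.902829
  = -2.543914 / 0.902829 = -2.818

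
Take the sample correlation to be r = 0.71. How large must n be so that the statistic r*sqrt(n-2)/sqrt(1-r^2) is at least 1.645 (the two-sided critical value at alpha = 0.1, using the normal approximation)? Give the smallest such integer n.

5

r√(n−2)/√(1−r²) ≥ 1.645  ⇔  n−2 ≥ (1.645)²·(1−r²)/r²
(1−r²)/r² = (1−0.5041)/0.5041 = 0.9837
n ≥ 2 + 2.706025·0.9837 = 2 + 2.6619 = 4.6619
⌈4.6619⌉ = 5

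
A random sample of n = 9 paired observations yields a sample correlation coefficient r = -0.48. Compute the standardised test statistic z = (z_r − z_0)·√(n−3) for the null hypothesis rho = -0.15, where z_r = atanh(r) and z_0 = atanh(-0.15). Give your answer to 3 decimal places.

-0.911

Fisher z: atanh(-0.48) = -0.522984, atanh(-0.15) = -0.151140
z = (z_r − z_0)·√(n−3) = (-0.522984 − (-0.151140))·√6 = -0.371844 · 2.449490 = -0.911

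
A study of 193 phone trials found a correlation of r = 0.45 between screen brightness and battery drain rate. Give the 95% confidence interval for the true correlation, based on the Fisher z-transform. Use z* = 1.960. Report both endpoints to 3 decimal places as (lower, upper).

(0.330, 0.556)

Fisher z: z_r = atanh(r) = ½·ln((1+0.45)/(1−0.45)) = 0.484700
SE(z) = 1/√(n−3) = 1/√190 = 0.072548
95% ⇒ z* = 1.960; margin = 1.960·0.072548 = 0.142194
CI on z-scale: (0.342506, 0.626894)
Back-transform: tanh(0.342506) = 0.329713, tanh(0.626894) = 0.555910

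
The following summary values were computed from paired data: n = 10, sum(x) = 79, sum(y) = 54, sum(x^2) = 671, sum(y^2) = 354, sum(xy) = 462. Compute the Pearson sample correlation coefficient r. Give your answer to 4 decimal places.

Numerator: nΣxy − (Σx)(Σy) = 10·462 − (79)(54) = 354
Denominator: √[(nΣx²−(Σx)²)(nΣy²−(Σy)²)]
  nΣx²−(Σx)² = 10·671 − 6241 = 469;  nΣy²−(Σy)² = 10·354 − 2916 = 624
  √(469·624) = √292656 = 540.9769
r = 354 / 540.9769 = 0.6544

0.6544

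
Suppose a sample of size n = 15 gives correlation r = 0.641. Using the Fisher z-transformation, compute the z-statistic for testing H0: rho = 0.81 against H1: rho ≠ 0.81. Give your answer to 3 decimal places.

-1.272

Fisher z: atanh(0.641) = 0.759869, atanh(0.81) = 1.127029
z = (z_r − z_0)·√(n−3) = (0.759869 − 1.127029)·√12 = -0.367160 · 3.464102 = -1.272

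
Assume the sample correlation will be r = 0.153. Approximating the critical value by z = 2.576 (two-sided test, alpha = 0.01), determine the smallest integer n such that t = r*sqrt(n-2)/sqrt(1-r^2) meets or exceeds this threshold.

Need r·√(n−2)/√(1−r²) ≥ 2.576
√(n−2) ≥ 2.576·√(1−0.023409) / 0.153 = 2.576·0.988226 / 0.153 = 16.6384
n−2 ≥ 276.8364  ⇒  n ≥ 278.8364
Smallest integer n = 279

279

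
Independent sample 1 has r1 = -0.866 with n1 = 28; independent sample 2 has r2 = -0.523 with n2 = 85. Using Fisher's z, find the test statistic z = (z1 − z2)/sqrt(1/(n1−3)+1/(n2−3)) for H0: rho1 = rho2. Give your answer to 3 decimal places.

-3.223

Fisher z-transforms: z1 = atanh(-0.866) = -1.316856, z2 = atanh(-0.523) = -0.580460; difference d = -0.736396
Var(d) = 1/25 + 1/82 = 0.0400000 + 0.0121951 = 0.0521951
z = d/√Var(d) = -0.736396 / √0.0521951 = -0.736396 / 0.228462 = -3.223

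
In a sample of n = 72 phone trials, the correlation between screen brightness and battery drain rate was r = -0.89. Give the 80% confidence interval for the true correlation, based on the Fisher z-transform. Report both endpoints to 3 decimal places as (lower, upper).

Fisher z: z_r = atanh(r) = ½·ln((1+(-0.89))/(1−(-0.89))) = -1.421926
SE(z) = 1/√(n−3) = 1/√69 = 0.120386
80% ⇒ z* = 1.282; margin = 1.282·0.120386 = 0.154335
CI on z-scale: (-1.576261, -1.267591)
Back-transform: tanh(-1.576261) = -0.918016, tanh(-1.267591) = -0.853143

(-0.918, -0.853)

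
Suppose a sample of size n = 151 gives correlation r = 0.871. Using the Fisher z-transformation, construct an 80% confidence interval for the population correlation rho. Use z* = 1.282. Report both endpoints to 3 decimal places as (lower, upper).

Fisher z: z_r = atanh(r) = ½·ln((1+0.871)/(1−0.871)) = 1.337208
SE(z) = 1/√(n−3) = 1/√148 = 0.082199
80% ⇒ z* = 1.282; margin = 1.282·0.082199 = 0.105379
CI on z-scale: (1.231829, 1.442587)
Back-transform: tanh(1.231829) = 0.843109, tanh(1.442587) = 0.894217

(0.843, 0.894)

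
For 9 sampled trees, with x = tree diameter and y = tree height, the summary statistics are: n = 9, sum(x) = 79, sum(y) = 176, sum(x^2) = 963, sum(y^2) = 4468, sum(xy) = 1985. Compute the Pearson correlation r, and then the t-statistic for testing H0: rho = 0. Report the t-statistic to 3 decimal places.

4.044

S_xy = nΣxy − ΣxΣy = 9·1985 − 79·176 = 17865 − 13904 = 3961
S_xx = nΣx² − (Σx)² = 9·963 − 79² = 8667 − 6241 = 2426
S_yy = nΣy² − (Σy)² = 9·4468 − 176² = 40212 − 30976 = 9236
r = S_xy / √(S_xx·S_yy) = 3961 / √(2426·9236) = 3961 / √22406536 = 3961 / 4733.5543 = 0.8368
t = r·√(n−2)/√(1−r²) = 0.8368·√7 / √(1−0.700234) = 2.213965 / 0.547509 = 4.044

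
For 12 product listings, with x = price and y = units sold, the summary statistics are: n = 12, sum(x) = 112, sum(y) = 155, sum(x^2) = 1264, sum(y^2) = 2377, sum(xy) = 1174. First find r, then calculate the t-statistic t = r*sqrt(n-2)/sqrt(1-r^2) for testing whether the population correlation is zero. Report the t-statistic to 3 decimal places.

-9.868

Numerator: nΣxy − (Σx)(Σy) = 12·1174 − (112)(155) = -3272
Denominator: √[(nΣx²−(Σx)²)(nΣy²−(Σy)²)]
  nΣx²−(Σx)² = 12·1264 − 12544 = 2624;  nΣy²−(Σy)² = 12·2377 − 24025 = 4499
  √(2624·4499) = √11805376 = 3435.8952
r = -3272 / 3435.8952 = -0.9523
t = r·√(n−2)/√(1−r²) = -0.9523·√10 / √(1−0.906875) = -3.011437 / 0.305164 = -9.868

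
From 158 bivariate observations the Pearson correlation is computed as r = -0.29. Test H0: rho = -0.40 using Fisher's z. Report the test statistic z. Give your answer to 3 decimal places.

Fisher z: atanh(-0.29) = -0.298566, atanh(-0.40) = -0.423649
z = (z_r − z_0)·√(n−3) = (-0.298566 − (-0.423649))·√155 = 0.125083 · 12.449900 = 1.557

1.557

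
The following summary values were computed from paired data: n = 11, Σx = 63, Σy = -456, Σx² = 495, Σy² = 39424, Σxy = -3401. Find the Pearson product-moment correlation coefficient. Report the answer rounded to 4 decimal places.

-0.4757

Numerator: nΣxy − (Σx)(Σy) = 11·(-3401) − (63)(-456) = -8683
Denominator: √[(nΣx²−(Σx)²)(nΣy²−(Σy)²)]
  nΣx²−(Σx)² = 11·495 − 3969 = 1476;  nΣy²−(Σy)² = 11·39424 − 207936 = 225728
  √(1476·225728) = √333174528 = 18253.0690
r = -8683 / 18253.0690 = -0.4757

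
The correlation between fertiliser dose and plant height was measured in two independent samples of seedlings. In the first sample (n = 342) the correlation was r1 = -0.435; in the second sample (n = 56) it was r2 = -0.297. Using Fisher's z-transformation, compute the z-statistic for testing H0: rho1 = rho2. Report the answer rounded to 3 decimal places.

Fisher z-transforms: z1 = atanh(-0.435) = -0.466047, z2 = atanh(-0.297) = -0.306226; difference d = -0.159821
Var(d) = 1/339 + 1/53 = 0.0029499 + 0.0188679 = 0.0218178
z = d/√Var(d) = -0.159821 / √0.0218178 = -0.159821 / 0.147708 = -1.082

-1.082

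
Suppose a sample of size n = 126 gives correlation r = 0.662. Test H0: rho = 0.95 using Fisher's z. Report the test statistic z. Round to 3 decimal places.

-11.483

z_r = atanh(0.662) = 0.796366,  z_0 = atanh(0.95) = 1.831781
SE = 1/√(n−3) = 1/√123 = 0.090167
z = (z_r − z_0)/SE = (0.796366 − 1.831781) / 0.090167 = -1.035415 / 0.090167 = -11.483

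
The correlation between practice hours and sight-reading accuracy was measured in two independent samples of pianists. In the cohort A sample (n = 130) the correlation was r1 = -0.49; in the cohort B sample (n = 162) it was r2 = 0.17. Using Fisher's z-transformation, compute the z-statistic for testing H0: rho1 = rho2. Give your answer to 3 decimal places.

-5.947

z1 = atanh(-0.49) = -0.536060,  z2 = atanh(0.17) = 0.171667
SE = √(1/(n1−3) + 1/(n2−3)) = √(1/127 + 1/159) = √(0.0078740 + 0.0062893) = √0.0141633 = 0.119010
z = (z1 − z2)/SE = (-0.536060 − 0.171667) / 0.119010 = -0.707727 / 0.119010 = -5.947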